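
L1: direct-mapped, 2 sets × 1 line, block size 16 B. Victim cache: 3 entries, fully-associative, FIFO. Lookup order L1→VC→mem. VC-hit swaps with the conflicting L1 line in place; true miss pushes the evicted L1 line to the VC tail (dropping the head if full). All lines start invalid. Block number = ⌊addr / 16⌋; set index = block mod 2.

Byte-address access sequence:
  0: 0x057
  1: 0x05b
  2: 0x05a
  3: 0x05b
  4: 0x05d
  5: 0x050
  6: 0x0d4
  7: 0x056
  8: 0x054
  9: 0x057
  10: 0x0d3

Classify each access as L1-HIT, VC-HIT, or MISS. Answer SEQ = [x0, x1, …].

0: 0x57 (blk 5, set 1) → MISS  vc=[]
1: 0x5b (blk 5, set 1) → L1-HIT  vc=[]
2: 0x5a (blk 5, set 1) → L1-HIT  vc=[]
3: 0x5b (blk 5, set 1) → L1-HIT  vc=[]
4: 0x5d (blk 5, set 1) → L1-HIT  vc=[]
5: 0x50 (blk 5, set 1) → L1-HIT  vc=[]
6: 0xd4 (blk 13, set 1) → MISS  vc=[5]
7: 0x56 (blk 5, set 1) → VC-HIT  vc=[13]
8: 0x54 (blk 5, set 1) → L1-HIT  vc=[13]
9: 0x57 (blk 5, set 1) → L1-HIT  vc=[13]
10: 0xd3 (blk 13, set 1) → VC-HIT  vc=[5]

SEQ = [MISS, L1-HIT, L1-HIT, L1-HIT, L1-HIT, L1-HIT, MISS, VC-HIT, L1-HIT, L1-HIT, VC-HIT]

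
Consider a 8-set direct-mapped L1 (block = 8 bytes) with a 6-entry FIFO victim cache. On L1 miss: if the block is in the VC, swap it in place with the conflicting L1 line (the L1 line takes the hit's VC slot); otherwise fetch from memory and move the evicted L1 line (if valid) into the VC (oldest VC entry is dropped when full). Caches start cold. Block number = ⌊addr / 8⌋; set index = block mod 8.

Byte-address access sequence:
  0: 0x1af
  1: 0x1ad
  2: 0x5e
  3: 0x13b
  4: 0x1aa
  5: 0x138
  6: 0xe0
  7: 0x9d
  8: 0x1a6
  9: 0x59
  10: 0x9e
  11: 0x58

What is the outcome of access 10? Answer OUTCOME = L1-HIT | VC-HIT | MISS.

0: 0x1af (blk 53, set 5) → MISS  vc=[]
1: 0x1ad (blk 53, set 5) → L1-HIT  vc=[]
2: 0x5e (blk 11, set 3) → MISS  vc=[]
3: 0x13b (blk 39, set 7) → MISS  vc=[]
4: 0x1aa (blk 53, set 5) → L1-HIT  vc=[]
5: 0x138 (blk 39, set 7) → L1-HIT  vc=[]
6: 0xe0 (blk 28, set 4) → MISS  vc=[]
7: 0x9d (blk 19, set 3) → MISS  vc=[11]
8: 0x1a6 (blk 52, set 4) → MISS  vc=[11, 28]
9: 0x59 (blk 11, set 3) → VC-HIT  vc=[19, 28]
10: 0x9e (blk 19, set 3) → VC-HIT  vc=[11, 28]
11: 0x58 (blk 11, set 3) → VC-HIT  vc=[19, 28]

OUTCOME = VC-HIT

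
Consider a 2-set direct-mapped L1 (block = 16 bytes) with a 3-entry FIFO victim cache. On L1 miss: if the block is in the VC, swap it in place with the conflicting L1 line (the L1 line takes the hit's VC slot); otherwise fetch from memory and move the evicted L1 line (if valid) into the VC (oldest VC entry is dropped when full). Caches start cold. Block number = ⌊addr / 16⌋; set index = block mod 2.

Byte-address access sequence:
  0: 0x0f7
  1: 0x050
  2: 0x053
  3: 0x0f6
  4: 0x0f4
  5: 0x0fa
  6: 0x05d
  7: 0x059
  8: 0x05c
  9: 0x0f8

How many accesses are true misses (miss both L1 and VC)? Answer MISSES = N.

#0 0xf7→b15/s1 MISS; vc=[]
#1 0x50→b5/s1 MISS; vc=[15]
#2 0x53→b5/s1 L1-HIT; vc=[15]
#3 0xf6→b15/s1 VC-HIT; vc=[5]
#4 0xf4→b15/s1 L1-HIT; vc=[5]
#5 0xfa→b15/s1 L1-HIT; vc=[5]
#6 0x5d→b5/s1 VC-HIT; vc=[15]
#7 0x59→b5/s1 L1-HIT; vc=[15]
#8 0x5c→b5/s1 L1-HIT; vc=[15]
#9 0xf8→b15/s1 VC-HIT; vc=[5]

MISSES = 2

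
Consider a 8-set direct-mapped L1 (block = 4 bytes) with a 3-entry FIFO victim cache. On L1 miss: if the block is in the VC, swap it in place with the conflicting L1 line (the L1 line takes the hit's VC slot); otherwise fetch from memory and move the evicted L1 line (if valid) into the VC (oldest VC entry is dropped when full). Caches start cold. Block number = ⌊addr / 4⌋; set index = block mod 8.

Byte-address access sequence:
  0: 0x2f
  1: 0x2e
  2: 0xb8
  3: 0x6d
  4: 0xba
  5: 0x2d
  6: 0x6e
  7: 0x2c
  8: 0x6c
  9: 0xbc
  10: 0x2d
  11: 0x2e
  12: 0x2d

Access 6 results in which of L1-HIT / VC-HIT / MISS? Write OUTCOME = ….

0: 0x2f (blk 11, set 3) → MISS  vc=[]
1: 0x2e (blk 11, set 3) → L1-HIT  vc=[]
2: 0xb8 (blk 46, set 6) → MISS  vc=[]
3: 0x6d (blk 27, set 3) → MISS  vc=[11]
4: 0xba (blk 46, set 6) → L1-HIT  vc=[11]
5: 0x2d (blk 11, set 3) → VC-HIT  vc=[27]
6: 0x6e (blk 27, set 3) → VC-HIT  vc=[11]
7: 0x2c (blk 11, set 3) → VC-HIT  vc=[27]
8: 0x6c (blk 27, set 3) → VC-HIT  vc=[11]
9: 0xbc (blk 47, set 7) → MISS  vc=[11]
10: 0x2d (blk 11, set 3) → VC-HIT  vc=[27]
11: 0x2e (blk 11, set 3) → L1-HIT  vc=[27]
12: 0x2d (blk 11, set 3) → L1-HIT  vc=[27]

OUTCOME = VC-HIT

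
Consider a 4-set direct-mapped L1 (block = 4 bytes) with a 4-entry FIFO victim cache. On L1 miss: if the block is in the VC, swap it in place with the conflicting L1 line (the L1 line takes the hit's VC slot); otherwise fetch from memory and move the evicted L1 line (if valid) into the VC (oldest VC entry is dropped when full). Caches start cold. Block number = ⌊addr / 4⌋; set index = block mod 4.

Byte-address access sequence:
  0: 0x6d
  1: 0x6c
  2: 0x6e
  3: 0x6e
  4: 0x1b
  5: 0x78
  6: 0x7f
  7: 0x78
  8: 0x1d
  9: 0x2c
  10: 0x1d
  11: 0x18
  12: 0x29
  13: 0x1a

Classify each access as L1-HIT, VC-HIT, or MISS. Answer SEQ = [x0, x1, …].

SEQ = [MISS, L1-HIT, L1-HIT, L1-HIT, MISS, MISS, MISS, L1-HIT, MISS, MISS, VC-HIT, VC-HIT, MISS, VC-HIT]

0: 0x6d (blk 27, set 3) → MISS  vc=[]
1: 0x6c (blk 27, set 3) → L1-HIT  vc=[]
2: 0x6e (blk 27, set 3) → L1-HIT  vc=[]
3: 0x6e (blk 27, set 3) → L1-HIT  vc=[]
4: 0x1b (blk 6, set 2) → MISS  vc=[]
5: 0x78 (blk 30, set 2) → MISS  vc=[6]
6: 0x7f (blk 31, set 3) → MISS  vc=[6, 27]
7: 0x78 (blk 30, set 2) → L1-HIT  vc=[6, 27]
8: 0x1d (blk 7, set 3) → MISS  vc=[6, 27, 31]
9: 0x2c (blk 11, set 3) → MISS  vc=[6, 27, 31, 7]
10: 0x1d (blk 7, set 3) → VC-HIT  vc=[6, 27, 31, 11]
11: 0x18 (blk 6, set 2) → VC-HIT  vc=[30, 27, 31, 11]
12: 0x29 (blk 10, set 2) → MISS  vc=[27, 31, 11, 6]
13: 0x1a (blk 6, set 2) → VC-HIT  vc=[27, 31, 11, 10]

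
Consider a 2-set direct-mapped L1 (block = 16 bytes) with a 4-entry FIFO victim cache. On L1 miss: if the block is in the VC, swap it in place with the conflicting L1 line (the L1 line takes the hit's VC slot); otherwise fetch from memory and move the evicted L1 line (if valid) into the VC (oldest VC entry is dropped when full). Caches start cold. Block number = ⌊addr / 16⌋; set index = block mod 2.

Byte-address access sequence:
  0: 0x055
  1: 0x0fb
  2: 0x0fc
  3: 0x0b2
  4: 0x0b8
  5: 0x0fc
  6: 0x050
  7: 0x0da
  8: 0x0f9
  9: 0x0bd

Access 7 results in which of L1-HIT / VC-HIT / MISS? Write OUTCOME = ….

OUTCOME = MISS

#0 0x55→b5/s1 MISS; vc=[]
#1 0xfb→b15/s1 MISS; vc=[5]
#2 0xfc→b15/s1 L1-HIT; vc=[5]
#3 0xb2→b11/s1 MISS; vc=[5,15]
#4 0xb8→b11/s1 L1-HIT; vc=[5,15]
#5 0xfc→b15/s1 VC-HIT; vc=[5,11]
#6 0x50→b5/s1 VC-HIT; vc=[15,11]
#7 0xda→b13/s1 MISS; vc=[15,11,5]
#8 0xf9→b15/s1 VC-HIT; vc=[13,11,5]
#9 0xbd→b11/s1 VC-HIT; vc=[13,15,5]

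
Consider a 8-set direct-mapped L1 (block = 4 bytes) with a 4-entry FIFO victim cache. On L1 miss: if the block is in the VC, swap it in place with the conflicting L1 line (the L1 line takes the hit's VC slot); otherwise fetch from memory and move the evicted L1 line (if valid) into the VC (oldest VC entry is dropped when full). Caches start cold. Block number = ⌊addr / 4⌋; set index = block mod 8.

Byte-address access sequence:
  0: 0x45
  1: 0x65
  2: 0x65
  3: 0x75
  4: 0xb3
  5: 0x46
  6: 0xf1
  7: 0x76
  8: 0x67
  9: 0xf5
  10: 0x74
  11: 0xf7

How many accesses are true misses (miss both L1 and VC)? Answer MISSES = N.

MISSES = 6

  [0] addr=0x45 blk=17 s=1: MISS | VC []
  [1] addr=0x65 blk=25 s=1: MISS | VC [17]
  [2] addr=0x65 blk=25 s=1: L1-HIT | VC [17]
  [3] addr=0x75 blk=29 s=5: MISS | VC [17]
  [4] addr=0xb3 blk=44 s=4: MISS | VC [17]
  [5] addr=0x46 blk=17 s=1: VC-HIT | VC [25]
  [6] addr=0xf1 blk=60 s=4: MISS | VC [25, 44]
  [7] addr=0x76 blk=29 s=5: L1-HIT | VC [25, 44]
  [8] addr=0x67 blk=25 s=1: VC-HIT | VC [17, 44]
  [9] addr=0xf5 blk=61 s=5: MISS | VC [17, 44, 29]
  [10] addr=0x74 blk=29 s=5: VC-HIT | VC [17, 44, 61]
  [11] addr=0xf7 blk=61 s=5: VC-HIT | VC [17, 44, 29]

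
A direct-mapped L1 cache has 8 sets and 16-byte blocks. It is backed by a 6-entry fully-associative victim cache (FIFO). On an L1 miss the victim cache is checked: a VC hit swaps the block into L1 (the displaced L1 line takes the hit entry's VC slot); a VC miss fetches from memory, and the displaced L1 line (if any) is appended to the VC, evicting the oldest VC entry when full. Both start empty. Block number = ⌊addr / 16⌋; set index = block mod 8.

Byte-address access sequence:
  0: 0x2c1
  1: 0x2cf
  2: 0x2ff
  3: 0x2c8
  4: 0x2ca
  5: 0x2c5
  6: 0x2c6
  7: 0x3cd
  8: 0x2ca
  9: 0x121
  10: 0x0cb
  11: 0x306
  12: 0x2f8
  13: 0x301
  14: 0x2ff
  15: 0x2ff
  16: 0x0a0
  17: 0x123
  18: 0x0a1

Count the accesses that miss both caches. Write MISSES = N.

MISSES = 7

0: 0x2c1 (blk 44, set 4) → MISS  vc=[]
1: 0x2cf (blk 44, set 4) → L1-HIT  vc=[]
2: 0x2ff (blk 47, set 7) → MISS  vc=[]
3: 0x2c8 (blk 44, set 4) → L1-HIT  vc=[]
4: 0x2ca (blk 44, set 4) → L1-HIT  vc=[]
5: 0x2c5 (blk 44, set 4) → L1-HIT  vc=[]
6: 0x2c6 (blk 44, set 4) → L1-HIT  vc=[]
7: 0x3cd (blk 60, set 4) → MISS  vc=[44]
8: 0x2ca (blk 44, set 4) → VC-HIT  vc=[60]
9: 0x121 (blk 18, set 2) → MISS  vc=[60]
10: 0xcb (blk 12, set 4) → MISS  vc=[60, 44]
11: 0x306 (blk 48, set 0) → MISS  vc=[60, 44]
12: 0x2f8 (blk 47, set 7) → L1-HIT  vc=[60, 44]
13: 0x301 (blk 48, set 0) → L1-HIT  vc=[60, 44]
14: 0x2ff (blk 47, set 7) → L1-HIT  vc=[60, 44]
15: 0x2ff (blk 47, set 7) → L1-HIT  vc=[60, 44]
16: 0xa0 (blk 10, set 2) → MISS  vc=[60, 44, 18]
17: 0x123 (blk 18, set 2) → VC-HIT  vc=[60, 44, 10]
18: 0xa1 (blk 10, set 2) → VC-HIT  vc=[60, 44, 18]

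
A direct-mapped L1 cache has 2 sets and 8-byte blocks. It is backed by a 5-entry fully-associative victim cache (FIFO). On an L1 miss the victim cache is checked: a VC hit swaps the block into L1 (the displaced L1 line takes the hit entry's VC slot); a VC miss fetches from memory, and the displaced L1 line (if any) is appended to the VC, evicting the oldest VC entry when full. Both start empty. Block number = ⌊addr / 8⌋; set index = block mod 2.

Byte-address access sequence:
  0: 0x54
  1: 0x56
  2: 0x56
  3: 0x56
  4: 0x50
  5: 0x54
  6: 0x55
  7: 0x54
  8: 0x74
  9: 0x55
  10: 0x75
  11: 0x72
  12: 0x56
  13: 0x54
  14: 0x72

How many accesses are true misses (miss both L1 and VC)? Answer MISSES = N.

0: 0x54 (blk 10, set 0) → MISS  vc=[]
1: 0x56 (blk 10, set 0) → L1-HIT  vc=[]
2: 0x56 (blk 10, set 0) → L1-HIT  vc=[]
3: 0x56 (blk 10, set 0) → L1-HIT  vc=[]
4: 0x50 (blk 10, set 0) → L1-HIT  vc=[]
5: 0x54 (blk 10, set 0) → L1-HIT  vc=[]
6: 0x55 (blk 10, set 0) → L1-HIT  vc=[]
7: 0x54 (blk 10, set 0) → L1-HIT  vc=[]
8: 0x74 (blk 14, set 0) → MISS  vc=[10]
9: 0x55 (blk 10, set 0) → VC-HIT  vc=[14]
10: 0x75 (blk 14, set 0) → VC-HIT  vc=[10]
11: 0x72 (blk 14, set 0) → L1-HIT  vc=[10]
12: 0x56 (blk 10, set 0) → VC-HIT  vc=[14]
13: 0x54 (blk 10, set 0) → L1-HIT  vc=[14]
14: 0x72 (blk 14, set 0) → VC-HIT  vc=[10]

MISSES = 2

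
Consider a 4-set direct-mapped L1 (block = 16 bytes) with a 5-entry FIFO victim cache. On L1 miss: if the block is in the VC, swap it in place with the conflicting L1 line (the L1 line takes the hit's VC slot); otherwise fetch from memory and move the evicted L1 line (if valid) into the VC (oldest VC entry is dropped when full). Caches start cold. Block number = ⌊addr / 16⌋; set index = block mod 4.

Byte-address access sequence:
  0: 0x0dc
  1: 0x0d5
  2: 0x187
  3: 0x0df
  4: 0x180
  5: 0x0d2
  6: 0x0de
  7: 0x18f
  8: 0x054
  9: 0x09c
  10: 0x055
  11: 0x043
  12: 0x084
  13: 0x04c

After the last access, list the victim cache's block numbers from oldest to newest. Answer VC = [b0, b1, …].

VC = [13, 9, 24, 8]

  [0] addr=0xdc blk=13 s=1: MISS | VC []
  [1] addr=0xd5 blk=13 s=1: L1-HIT | VC []
  [2] addr=0x187 blk=24 s=0: MISS | VC []
  [3] addr=0xdf blk=13 s=1: L1-HIT | VC []
  [4] addr=0x180 blk=24 s=0: L1-HIT | VC []
  [5] addr=0xd2 blk=13 s=1: L1-HIT | VC []
  [6] addr=0xde blk=13 s=1: L1-HIT | VC []
  [7] addr=0x18f blk=24 s=0: L1-HIT | VC []
  [8] addr=0x54 blk=5 s=1: MISS | VC [13]
  [9] addr=0x9c blk=9 s=1: MISS | VC [13, 5]
  [10] addr=0x55 blk=5 s=1: VC-HIT | VC [13, 9]
  [11] addr=0x43 blk=4 s=0: MISS | VC [13, 9, 24]
  [12] addr=0x84 blk=8 s=0: MISS | VC [13, 9, 24, 4]
  [13] addr=0x4c blk=4 s=0: VC-HIT | VC [13, 9, 24, 8]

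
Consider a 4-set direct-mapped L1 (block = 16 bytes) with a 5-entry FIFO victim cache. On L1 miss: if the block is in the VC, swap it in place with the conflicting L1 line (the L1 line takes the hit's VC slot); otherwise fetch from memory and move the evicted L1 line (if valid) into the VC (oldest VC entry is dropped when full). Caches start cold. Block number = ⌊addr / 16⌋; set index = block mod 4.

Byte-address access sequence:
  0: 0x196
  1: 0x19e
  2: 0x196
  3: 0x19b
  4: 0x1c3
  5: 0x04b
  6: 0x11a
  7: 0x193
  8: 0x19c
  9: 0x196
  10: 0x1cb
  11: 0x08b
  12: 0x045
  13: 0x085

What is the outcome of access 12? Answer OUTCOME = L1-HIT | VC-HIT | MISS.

OUTCOME = VC-HIT

0: 0x196 (blk 25, set 1) → MISS  vc=[]
1: 0x19e (blk 25, set 1) → L1-HIT  vc=[]
2: 0x196 (blk 25, set 1) → L1-HIT  vc=[]
3: 0x19b (blk 25, set 1) → L1-HIT  vc=[]
4: 0x1c3 (blk 28, set 0) → MISS  vc=[]
5: 0x4b (blk 4, set 0) → MISS  vc=[28]
6: 0x11a (blk 17, set 1) → MISS  vc=[28, 25]
7: 0x193 (blk 25, set 1) → VC-HIT  vc=[28, 17]
8: 0x19c (blk 25, set 1) → L1-HIT  vc=[28, 17]
9: 0x196 (blk 25, set 1) → L1-HIT  vc=[28, 17]
10: 0x1cb (blk 28, set 0) → VC-HIT  vc=[4, 17]
11: 0x8b (blk 8, set 0) → MISS  vc=[4, 17, 28]
12: 0x45 (blk 4, set 0) → VC-HIT  vc=[8, 17, 28]
13: 0x85 (blk 8, set 0) → VC-HIT  vc=[4, 17, 28]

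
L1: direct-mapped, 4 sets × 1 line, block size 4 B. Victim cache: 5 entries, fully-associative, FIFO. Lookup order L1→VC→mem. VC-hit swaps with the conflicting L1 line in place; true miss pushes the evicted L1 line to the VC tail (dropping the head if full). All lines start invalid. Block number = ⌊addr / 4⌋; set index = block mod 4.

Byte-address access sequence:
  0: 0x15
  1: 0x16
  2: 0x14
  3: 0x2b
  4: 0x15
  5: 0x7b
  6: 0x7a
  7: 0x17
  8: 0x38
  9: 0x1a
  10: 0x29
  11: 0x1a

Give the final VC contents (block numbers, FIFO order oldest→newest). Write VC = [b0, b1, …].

VC = [10, 30, 14]

0: 0x15 (blk 5, set 1) → MISS  vc=[]
1: 0x16 (blk 5, set 1) → L1-HIT  vc=[]
2: 0x14 (blk 5, set 1) → L1-HIT  vc=[]
3: 0x2b (blk 10, set 2) → MISS  vc=[]
4: 0x15 (blk 5, set 1) → L1-HIT  vc=[]
5: 0x7b (blk 30, set 2) → MISS  vc=[10]
6: 0x7a (blk 30, set 2) → L1-HIT  vc=[10]
7: 0x17 (blk 5, set 1) → L1-HIT  vc=[10]
8: 0x38 (blk 14, set 2) → MISS  vc=[10, 30]
9: 0x1a (blk 6, set 2) → MISS  vc=[10, 30, 14]
10: 0x29 (blk 10, set 2) → VC-HIT  vc=[6, 30, 14]
11: 0x1a (blk 6, set 2) → VC-HIT  vc=[10, 30, 14]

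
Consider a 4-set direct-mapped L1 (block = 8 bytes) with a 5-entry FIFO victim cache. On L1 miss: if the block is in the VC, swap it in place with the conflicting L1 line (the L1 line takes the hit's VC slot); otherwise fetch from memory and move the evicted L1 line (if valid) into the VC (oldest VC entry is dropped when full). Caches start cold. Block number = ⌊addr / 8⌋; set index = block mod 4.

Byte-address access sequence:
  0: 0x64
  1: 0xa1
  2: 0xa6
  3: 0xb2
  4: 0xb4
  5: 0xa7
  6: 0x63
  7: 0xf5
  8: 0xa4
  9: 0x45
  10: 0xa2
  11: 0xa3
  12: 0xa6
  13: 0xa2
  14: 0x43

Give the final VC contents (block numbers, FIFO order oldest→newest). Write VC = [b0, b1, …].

  [0] addr=0x64 blk=12 s=0: MISS | VC []
  [1] addr=0xa1 blk=20 s=0: MISS | VC [12]
  [2] addr=0xa6 blk=20 s=0: L1-HIT | VC [12]
  [3] addr=0xb2 blk=22 s=2: MISS | VC [12]
  [4] addr=0xb4 blk=22 s=2: L1-HIT | VC [12]
  [5] addr=0xa7 blk=20 s=0: L1-HIT | VC [12]
  [6] addr=0x63 blk=12 s=0: VC-HIT | VC [20]
  [7] addr=0xf5 blk=30 s=2: MISS | VC [20, 22]
  [8] addr=0xa4 blk=20 s=0: VC-HIT | VC [12, 22]
  [9] addr=0x45 blk=8 s=0: MISS | VC [12, 22, 20]
  [10] addr=0xa2 blk=20 s=0: VC-HIT | VC [12, 22, 8]
  [11] addr=0xa3 blk=20 s=0: L1-HIT | VC [12, 22, 8]
  [12] addr=0xa6 blk=20 s=0: L1-HIT | VC [12, 22, 8]
  [13] addr=0xa2 blk=20 s=0: L1-HIT | VC [12, 22, 8]
  [14] addr=0x43 blk=8 s=0: VC-HIT | VC [12, 22, 20]

VC = [12, 22, 20]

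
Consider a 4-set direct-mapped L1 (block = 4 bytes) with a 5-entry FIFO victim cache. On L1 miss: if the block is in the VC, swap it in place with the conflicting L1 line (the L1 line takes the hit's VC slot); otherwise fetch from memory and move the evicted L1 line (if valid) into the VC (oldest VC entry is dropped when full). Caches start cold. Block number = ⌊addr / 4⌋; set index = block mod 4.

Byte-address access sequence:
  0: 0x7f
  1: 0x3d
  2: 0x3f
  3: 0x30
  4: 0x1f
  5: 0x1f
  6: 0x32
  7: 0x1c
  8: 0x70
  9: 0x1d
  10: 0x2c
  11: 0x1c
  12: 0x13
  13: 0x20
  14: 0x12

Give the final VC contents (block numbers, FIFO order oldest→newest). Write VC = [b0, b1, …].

0: 0x7f (blk 31, set 3) → MISS  vc=[]
1: 0x3d (blk 15, set 3) → MISS  vc=[31]
2: 0x3f (blk 15, set 3) → L1-HIT  vc=[31]
3: 0x30 (blk 12, set 0) → MISS  vc=[31]
4: 0x1f (blk 7, set 3) → MISS  vc=[31, 15]
5: 0x1f (blk 7, set 3) → L1-HIT  vc=[31, 15]
6: 0x32 (blk 12, set 0) → L1-HIT  vc=[31, 15]
7: 0x1c (blk 7, set 3) → L1-HIT  vc=[31, 15]
8: 0x70 (blk 28, set 0) → MISS  vc=[31, 15, 12]
9: 0x1d (blk 7, set 3) → L1-HIT  vc=[31, 15, 12]
10: 0x2c (blk 11, set 3) → MISS  vc=[31, 15, 12, 7]
11: 0x1c (blk 7, set 3) → VC-HIT  vc=[31, 15, 12, 11]
12: 0x13 (blk 4, set 0) → MISS  vc=[31, 15, 12, 11, 28]
13: 0x20 (blk 8, set 0) → MISS  vc=[15, 12, 11, 28, 4]
14: 0x12 (blk 4, set 0) → VC-HIT  vc=[15, 12, 11, 28, 8]

VC = [15, 12, 11, 28, 8]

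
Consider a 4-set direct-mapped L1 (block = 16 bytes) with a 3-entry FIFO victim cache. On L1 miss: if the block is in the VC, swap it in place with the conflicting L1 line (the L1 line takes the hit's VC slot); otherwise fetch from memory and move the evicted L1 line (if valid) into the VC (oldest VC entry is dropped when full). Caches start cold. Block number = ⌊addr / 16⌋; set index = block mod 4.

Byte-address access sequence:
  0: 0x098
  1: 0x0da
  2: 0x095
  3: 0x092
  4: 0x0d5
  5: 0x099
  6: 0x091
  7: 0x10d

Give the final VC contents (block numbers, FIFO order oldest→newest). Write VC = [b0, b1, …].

#0 0x98→b9/s1 MISS; vc=[]
#1 0xda→b13/s1 MISS; vc=[9]
#2 0x95→b9/s1 VC-HIT; vc=[13]
#3 0x92→b9/s1 L1-HIT; vc=[13]
#4 0xd5→b13/s1 VC-HIT; vc=[9]
#5 0x99→b9/s1 VC-HIT; vc=[13]
#6 0x91→b9/s1 L1-HIT; vc=[13]
#7 0x10d→b16/s0 MISS; vc=[13]

VC = [13]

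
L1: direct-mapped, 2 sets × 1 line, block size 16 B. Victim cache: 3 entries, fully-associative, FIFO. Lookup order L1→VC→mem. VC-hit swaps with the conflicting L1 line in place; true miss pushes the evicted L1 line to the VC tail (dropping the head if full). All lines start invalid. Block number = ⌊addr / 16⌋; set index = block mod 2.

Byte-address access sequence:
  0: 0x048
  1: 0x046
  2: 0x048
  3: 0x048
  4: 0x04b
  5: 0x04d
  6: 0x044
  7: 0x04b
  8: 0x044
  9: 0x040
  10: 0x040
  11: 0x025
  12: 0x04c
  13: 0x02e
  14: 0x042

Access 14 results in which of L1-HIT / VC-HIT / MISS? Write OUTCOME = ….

0: 0x48 (blk 4, set 0) → MISS  vc=[]
1: 0x46 (blk 4, set 0) → L1-HIT  vc=[]
2: 0x48 (blk 4, set 0) → L1-HIT  vc=[]
3: 0x48 (blk 4, set 0) → L1-HIT  vc=[]
4: 0x4b (blk 4, set 0) → L1-HIT  vc=[]
5: 0x4d (blk 4, set 0) → L1-HIT  vc=[]
6: 0x44 (blk 4, set 0) → L1-HIT  vc=[]
7: 0x4b (blk 4, set 0) → L1-HIT  vc=[]
8: 0x44 (blk 4, set 0) → L1-HIT  vc=[]
9: 0x40 (blk 4, set 0) → L1-HIT  vc=[]
10: 0x40 (blk 4, set 0) → L1-HIT  vc=[]
11: 0x25 (blk 2, set 0) → MISS  vc=[4]
12: 0x4c (blk 4, set 0) → VC-HIT  vc=[2]
13: 0x2e (blk 2, set 0) → VC-HIT  vc=[4]
14: 0x42 (blk 4, set 0) → VC-HIT  vc=[2]

OUTCOME = VC-HIT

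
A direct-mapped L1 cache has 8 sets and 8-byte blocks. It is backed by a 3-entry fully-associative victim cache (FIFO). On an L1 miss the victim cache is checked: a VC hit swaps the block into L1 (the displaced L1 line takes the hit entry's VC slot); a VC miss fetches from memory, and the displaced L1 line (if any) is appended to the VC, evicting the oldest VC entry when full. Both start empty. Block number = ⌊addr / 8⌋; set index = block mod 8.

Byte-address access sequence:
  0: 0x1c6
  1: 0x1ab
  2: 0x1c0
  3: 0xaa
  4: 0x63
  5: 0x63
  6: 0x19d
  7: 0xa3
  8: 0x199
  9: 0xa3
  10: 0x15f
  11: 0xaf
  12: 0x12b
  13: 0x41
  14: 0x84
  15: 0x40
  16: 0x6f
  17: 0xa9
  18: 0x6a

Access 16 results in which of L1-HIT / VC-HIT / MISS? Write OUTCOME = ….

  [0] addr=0x1c6 blk=56 s=0: MISS | VC []
  [1] addr=0x1ab blk=53 s=5: MISS | VC []
  [2] addr=0x1c0 blk=56 s=0: L1-HIT | VC []
  [3] addr=0xaa blk=21 s=5: MISS | VC [53]
  [4] addr=0x63 blk=12 s=4: MISS | VC [53]
  [5] addr=0x63 blk=12 s=4: L1-HIT | VC [53]
  [6] addr=0x19d blk=51 s=3: MISS | VC [53]
  [7] addr=0xa3 blk=20 s=4: MISS | VC [53, 12]
  [8] addr=0x199 blk=51 s=3: L1-HIT | VC [53, 12]
  [9] addr=0xa3 blk=20 s=4: L1-HIT | VC [53, 12]
  [10] addr=0x15f blk=43 s=3: MISS | VC [53, 12, 51]
  [11] addr=0xaf blk=21 s=5: L1-HIT | VC [53, 12, 51]
  [12] addr=0x12b blk=37 s=5: MISS | VC [12, 51, 21]
  [13] addr=0x41 blk=8 s=0: MISS | VC [51, 21, 56]
  [14] addr=0x84 blk=16 s=0: MISS | VC [21, 56, 8]
  [15] addr=0x40 blk=8 s=0: VC-HIT | VC [21, 56, 16]
  [16] addr=0x6f blk=13 s=5: MISS | VC [56, 16, 37]
  [17] addr=0xa9 blk=21 s=5: MISS | VC [16, 37, 13]
  [18] addr=0x6a blk=13 s=5: VC-HIT | VC [16, 37, 21]

OUTCOME = MISS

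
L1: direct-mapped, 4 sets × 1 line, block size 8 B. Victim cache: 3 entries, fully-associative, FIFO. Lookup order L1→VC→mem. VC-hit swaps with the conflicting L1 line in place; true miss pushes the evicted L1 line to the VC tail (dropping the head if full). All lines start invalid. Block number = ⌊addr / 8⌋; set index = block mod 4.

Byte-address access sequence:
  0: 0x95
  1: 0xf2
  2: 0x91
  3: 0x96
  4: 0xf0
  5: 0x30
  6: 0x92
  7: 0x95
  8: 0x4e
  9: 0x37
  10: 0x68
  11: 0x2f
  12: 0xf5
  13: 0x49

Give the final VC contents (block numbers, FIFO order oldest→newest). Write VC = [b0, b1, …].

VC = [6, 5, 13]

#0 0x95→b18/s2 MISS; vc=[]
#1 0xf2→b30/s2 MISS; vc=[18]
#2 0x91→b18/s2 VC-HIT; vc=[30]
#3 0x96→b18/s2 L1-HIT; vc=[30]
#4 0xf0→b30/s2 VC-HIT; vc=[18]
#5 0x30→b6/s2 MISS; vc=[18,30]
#6 0x92→b18/s2 VC-HIT; vc=[6,30]
#7 0x95→b18/s2 L1-HIT; vc=[6,30]
#8 0x4e→b9/s1 MISS; vc=[6,30]
#9 0x37→b6/s2 VC-HIT; vc=[18,30]
#10 0x68→b13/s1 MISS; vc=[18,30,9]
#11 0x2f→b5/s1 MISS; vc=[30,9,13]
#12 0xf5→b30/s2 VC-HIT; vc=[6,9,13]
#13 0x49→b9/s1 VC-HIT; vc=[6,5,13]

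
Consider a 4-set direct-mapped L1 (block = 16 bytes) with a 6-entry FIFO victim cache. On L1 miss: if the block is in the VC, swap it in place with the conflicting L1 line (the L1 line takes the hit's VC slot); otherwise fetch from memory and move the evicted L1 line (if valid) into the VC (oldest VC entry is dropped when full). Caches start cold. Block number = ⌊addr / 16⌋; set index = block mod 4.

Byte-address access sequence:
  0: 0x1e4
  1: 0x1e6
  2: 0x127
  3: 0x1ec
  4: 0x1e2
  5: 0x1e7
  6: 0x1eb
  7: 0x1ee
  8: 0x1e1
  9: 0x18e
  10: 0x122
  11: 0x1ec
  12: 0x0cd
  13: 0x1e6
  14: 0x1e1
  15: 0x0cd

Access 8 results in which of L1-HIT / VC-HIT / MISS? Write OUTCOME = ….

OUTCOME = L1-HIT

0: 0x1e4 (blk 30, set 2) → MISS  vc=[]
1: 0x1e6 (blk 30, set 2) → L1-HIT  vc=[]
2: 0x127 (blk 18, set 2) → MISS  vc=[30]
3: 0x1ec (blk 30, set 2) → VC-HIT  vc=[18]
4: 0x1e2 (blk 30, set 2) → L1-HIT  vc=[18]
5: 0x1e7 (blk 30, set 2) → L1-HIT  vc=[18]
6: 0x1eb (blk 30, set 2) → L1-HIT  vc=[18]
7: 0x1ee (blk 30, set 2) → L1-HIT  vc=[18]
8: 0x1e1 (blk 30, set 2) → L1-HIT  vc=[18]
9: 0x18e (blk 24, set 0) → MISS  vc=[18]
10: 0x122 (blk 18, set 2) → VC-HIT  vc=[30]
11: 0x1ec (blk 30, set 2) → VC-HIT  vc=[18]
12: 0xcd (blk 12, set 0) → MISS  vc=[18, 24]
13: 0x1e6 (blk 30, set 2) → L1-HIT  vc=[18, 24]
14: 0x1e1 (blk 30, set 2) → L1-HIT  vc=[18, 24]
15: 0xcd (blk 12, set 0) → L1-HIT  vc=[18, 24]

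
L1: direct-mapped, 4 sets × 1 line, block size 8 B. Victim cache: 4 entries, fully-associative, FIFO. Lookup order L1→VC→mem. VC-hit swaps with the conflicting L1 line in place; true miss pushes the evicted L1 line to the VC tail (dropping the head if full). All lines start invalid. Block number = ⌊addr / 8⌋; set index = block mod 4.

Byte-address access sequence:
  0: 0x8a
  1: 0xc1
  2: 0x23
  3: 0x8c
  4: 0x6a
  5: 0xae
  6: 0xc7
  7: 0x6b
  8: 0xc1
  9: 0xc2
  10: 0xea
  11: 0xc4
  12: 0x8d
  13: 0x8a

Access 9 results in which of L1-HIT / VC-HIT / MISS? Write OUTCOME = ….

0: 0x8a (blk 17, set 1) → MISS  vc=[]
1: 0xc1 (blk 24, set 0) → MISS  vc=[]
2: 0x23 (blk 4, set 0) → MISS  vc=[24]
3: 0x8c (blk 17, set 1) → L1-HIT  vc=[24]
4: 0x6a (blk 13, set 1) → MISS  vc=[24, 17]
5: 0xae (blk 21, set 1) → MISS  vc=[24, 17, 13]
6: 0xc7 (blk 24, set 0) → VC-HIT  vc=[4, 17, 13]
7: 0x6b (blk 13, set 1) → VC-HIT  vc=[4, 17, 21]
8: 0xc1 (blk 24, set 0) → L1-HIT  vc=[4, 17, 21]
9: 0xc2 (blk 24, set 0) → L1-HIT  vc=[4, 17, 21]
10: 0xea (blk 29, set 1) → MISS  vc=[4, 17, 21, 13]
11: 0xc4 (blk 24, set 0) → L1-HIT  vc=[4, 17, 21, 13]
12: 0x8d (blk 17, set 1) → VC-HIT  vc=[4, 29, 21, 13]
13: 0x8a (blk 17, set 1) → L1-HIT  vc=[4, 29, 21, 13]

OUTCOME = L1-HIT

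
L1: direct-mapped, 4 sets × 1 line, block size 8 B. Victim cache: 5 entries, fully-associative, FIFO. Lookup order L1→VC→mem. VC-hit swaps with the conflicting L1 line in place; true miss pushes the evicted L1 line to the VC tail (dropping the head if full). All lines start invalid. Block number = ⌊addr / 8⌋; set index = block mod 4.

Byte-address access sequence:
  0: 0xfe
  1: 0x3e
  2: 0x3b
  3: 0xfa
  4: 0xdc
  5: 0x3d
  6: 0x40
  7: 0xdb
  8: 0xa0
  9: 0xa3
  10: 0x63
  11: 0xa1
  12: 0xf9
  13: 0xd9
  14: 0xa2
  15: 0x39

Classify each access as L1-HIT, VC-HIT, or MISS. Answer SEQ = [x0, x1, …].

  [0] addr=0xfe blk=31 s=3: MISS | VC []
  [1] addr=0x3e blk=7 s=3: MISS | VC [31]
  [2] addr=0x3b blk=7 s=3: L1-HIT | VC [31]
  [3] addr=0xfa blk=31 s=3: VC-HIT | VC [7]
  [4] addr=0xdc blk=27 s=3: MISS | VC [7, 31]
  [5] addr=0x3d blk=7 s=3: VC-HIT | VC [27, 31]
  [6] addr=0x40 blk=8 s=0: MISS | VC [27, 31]
  [7] addr=0xdb blk=27 s=3: VC-HIT | VC [7, 31]
  [8] addr=0xa0 blk=20 s=0: MISS | VC [7, 31, 8]
  [9] addr=0xa3 blk=20 s=0: L1-HIT | VC [7, 31, 8]
  [10] addr=0x63 blk=12 s=0: MISS | VC [7, 31, 8, 20]
  [11] addr=0xa1 blk=20 s=0: VC-HIT | VC [7, 31, 8, 12]
  [12] addr=0xf9 blk=31 s=3: VC-HIT | VC [7, 27, 8, 12]
  [13] addr=0xd9 blk=27 s=3: VC-HIT | VC [7, 31, 8, 12]
  [14] addr=0xa2 blk=20 s=0: L1-HIT | VC [7, 31, 8, 12]
  [15] addr=0x39 blk=7 s=3: VC-HIT | VC [27, 31, 8, 12]

SEQ = [MISS, MISS, L1-HIT, VC-HIT, MISS, VC-HIT, MISS, VC-HIT, MISS, L1-HIT, MISS, VC-HIT, VC-HIT, VC-HIT, L1-HIT, VC-HIT]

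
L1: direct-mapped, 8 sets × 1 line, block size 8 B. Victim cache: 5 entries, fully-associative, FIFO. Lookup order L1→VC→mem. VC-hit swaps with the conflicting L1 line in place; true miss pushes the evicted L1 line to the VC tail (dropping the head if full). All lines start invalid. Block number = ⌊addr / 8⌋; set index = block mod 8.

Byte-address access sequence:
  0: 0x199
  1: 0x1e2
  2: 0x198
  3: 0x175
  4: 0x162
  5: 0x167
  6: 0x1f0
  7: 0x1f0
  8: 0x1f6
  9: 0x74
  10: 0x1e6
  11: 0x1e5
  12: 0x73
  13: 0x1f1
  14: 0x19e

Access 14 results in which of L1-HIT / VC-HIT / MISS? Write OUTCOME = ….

  [0] addr=0x199 blk=51 s=3: MISS | VC []
  [1] addr=0x1e2 blk=60 s=4: MISS | VC []
  [2] addr=0x198 blk=51 s=3: L1-HIT | VC []
  [3] addr=0x175 blk=46 s=6: MISS | VC []
  [4] addr=0x162 blk=44 s=4: MISS | VC [60]
  [5] addr=0x167 blk=44 s=4: L1-HIT | VC [60]
  [6] addr=0x1f0 blk=62 s=6: MISS | VC [60, 46]
  [7] addr=0x1f0 blk=62 s=6: L1-HIT | VC [60, 46]
  [8] addr=0x1f6 blk=62 s=6: L1-HIT | VC [60, 46]
  [9] addr=0x74 blk=14 s=6: MISS | VC [60, 46, 62]
  [10] addr=0x1e6 blk=60 s=4: VC-HIT | VC [44, 46, 62]
  [11] addr=0x1e5 blk=60 s=4: L1-HIT | VC [44, 46, 62]
  [12] addr=0x73 blk=14 s=6: L1-HIT | VC [44, 46, 62]
  [13] addr=0x1f1 blk=62 s=6: VC-HIT | VC [44, 46, 14]
  [14] addr=0x19e blk=51 s=3: L1-HIT | VC [44, 46, 14]

OUTCOME = L1-HIT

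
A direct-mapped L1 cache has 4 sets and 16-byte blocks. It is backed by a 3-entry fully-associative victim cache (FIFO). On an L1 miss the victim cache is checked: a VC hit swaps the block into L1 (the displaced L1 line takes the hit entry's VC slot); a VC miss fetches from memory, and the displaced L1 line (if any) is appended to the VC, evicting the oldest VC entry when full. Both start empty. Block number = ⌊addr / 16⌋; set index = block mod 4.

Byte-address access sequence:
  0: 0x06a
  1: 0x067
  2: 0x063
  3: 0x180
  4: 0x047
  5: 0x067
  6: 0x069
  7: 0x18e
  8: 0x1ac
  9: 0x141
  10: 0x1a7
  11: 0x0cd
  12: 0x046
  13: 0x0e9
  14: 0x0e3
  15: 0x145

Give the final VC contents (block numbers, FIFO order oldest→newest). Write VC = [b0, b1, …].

VC = [4, 12, 26]

  [0] addr=0x6a blk=6 s=2: MISS | VC []
  [1] addr=0x67 blk=6 s=2: L1-HIT | VC []
  [2] addr=0x63 blk=6 s=2: L1-HIT | VC []
  [3] addr=0x180 blk=24 s=0: MISS | VC []
  [4] addr=0x47 blk=4 s=0: MISS | VC [24]
  [5] addr=0x67 blk=6 s=2: L1-HIT | VC [24]
  [6] addr=0x69 blk=6 s=2: L1-HIT | VC [24]
  [7] addr=0x18e blk=24 s=0: VC-HIT | VC [4]
  [8] addr=0x1ac blk=26 s=2: MISS | VC [4, 6]
  [9] addr=0x141 blk=20 s=0: MISS | VC [4, 6, 24]
  [10] addr=0x1a7 blk=26 s=2: L1-HIT | VC [4, 6, 24]
  [11] addr=0xcd blk=12 s=0: MISS | VC [6, 24, 20]
  [12] addr=0x46 blk=4 s=0: MISS | VC [24, 20, 12]
  [13] addr=0xe9 blk=14 s=2: MISS | VC [20, 12, 26]
  [14] addr=0xe3 blk=14 s=2: L1-HIT | VC [20, 12, 26]
  [15] addr=0x145 blk=20 s=0: VC-HIT | VC [4, 12, 26]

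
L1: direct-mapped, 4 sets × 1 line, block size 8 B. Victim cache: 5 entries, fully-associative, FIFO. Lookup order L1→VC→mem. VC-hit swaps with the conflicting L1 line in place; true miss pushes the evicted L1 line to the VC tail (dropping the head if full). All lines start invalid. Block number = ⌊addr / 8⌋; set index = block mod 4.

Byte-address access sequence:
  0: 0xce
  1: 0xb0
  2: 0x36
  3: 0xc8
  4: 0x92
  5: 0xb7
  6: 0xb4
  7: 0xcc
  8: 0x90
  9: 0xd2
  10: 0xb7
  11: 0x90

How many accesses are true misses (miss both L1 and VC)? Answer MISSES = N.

0: 0xce (blk 25, set 1) → MISS  vc=[]
1: 0xb0 (blk 22, set 2) → MISS  vc=[]
2: 0x36 (blk 6, set 2) → MISS  vc=[22]
3: 0xc8 (blk 25, set 1) → L1-HIT  vc=[22]
4: 0x92 (blk 18, set 2) → MISS  vc=[22, 6]
5: 0xb7 (blk 22, set 2) → VC-HIT  vc=[18, 6]
6: 0xb4 (blk 22, set 2) → L1-HIT  vc=[18, 6]
7: 0xcc (blk 25, set 1) → L1-HIT  vc=[18, 6]
8: 0x90 (blk 18, set 2) → VC-HIT  vc=[22, 6]
9: 0xd2 (blk 26, set 2) → MISS  vc=[22, 6, 18]
10: 0xb7 (blk 22, set 2) → VC-HIT  vc=[26, 6, 18]
11: 0x90 (blk 18, set 2) → VC-HIT  vc=[26, 6, 22]

MISSES = 5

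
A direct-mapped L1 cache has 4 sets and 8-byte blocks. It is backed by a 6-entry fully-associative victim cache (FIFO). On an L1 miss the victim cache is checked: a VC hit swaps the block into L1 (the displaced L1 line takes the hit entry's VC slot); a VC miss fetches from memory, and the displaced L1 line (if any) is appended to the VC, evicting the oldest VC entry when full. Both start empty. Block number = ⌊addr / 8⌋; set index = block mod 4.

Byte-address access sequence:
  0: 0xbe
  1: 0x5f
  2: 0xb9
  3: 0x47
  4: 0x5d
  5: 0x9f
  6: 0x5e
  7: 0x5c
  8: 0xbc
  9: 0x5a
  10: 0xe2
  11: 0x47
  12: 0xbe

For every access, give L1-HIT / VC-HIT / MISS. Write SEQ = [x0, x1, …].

SEQ = [MISS, MISS, VC-HIT, MISS, VC-HIT, MISS, VC-HIT, L1-HIT, VC-HIT, VC-HIT, MISS, VC-HIT, VC-HIT]

0: 0xbe (blk 23, set 3) → MISS  vc=[]
1: 0x5f (blk 11, set 3) → MISS  vc=[23]
2: 0xb9 (blk 23, set 3) → VC-HIT  vc=[11]
3: 0x47 (blk 8, set 0) → MISS  vc=[11]
4: 0x5d (blk 11, set 3) → VC-HIT  vc=[23]
5: 0x9f (blk 19, set 3) → MISS  vc=[23, 11]
6: 0x5e (blk 11, set 3) → VC-HIT  vc=[23, 19]
7: 0x5c (blk 11, set 3) → L1-HIT  vc=[23, 19]
8: 0xbc (blk 23, set 3) → VC-HIT  vc=[11, 19]
9: 0x5a (blk 11, set 3) → VC-HIT  vc=[23, 19]
10: 0xe2 (blk 28, set 0) → MISS  vc=[23, 19, 8]
11: 0x47 (blk 8, set 0) → VC-HIT  vc=[23, 19, 28]
12: 0xbe (blk 23, set 3) → VC-HIT  vc=[11, 19, 28]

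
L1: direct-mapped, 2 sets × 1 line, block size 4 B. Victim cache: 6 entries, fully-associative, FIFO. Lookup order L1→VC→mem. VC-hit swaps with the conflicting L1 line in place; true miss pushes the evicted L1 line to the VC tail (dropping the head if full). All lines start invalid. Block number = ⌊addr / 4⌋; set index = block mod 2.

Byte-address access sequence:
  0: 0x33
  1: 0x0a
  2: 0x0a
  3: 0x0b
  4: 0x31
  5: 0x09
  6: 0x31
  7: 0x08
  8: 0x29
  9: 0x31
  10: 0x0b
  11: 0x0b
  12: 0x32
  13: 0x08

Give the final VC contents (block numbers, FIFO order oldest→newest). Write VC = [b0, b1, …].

0: 0x33 (blk 12, set 0) → MISS  vc=[]
1: 0xa (blk 2, set 0) → MISS  vc=[12]
2: 0xa (blk 2, set 0) → L1-HIT  vc=[12]
3: 0xb (blk 2, set 0) → L1-HIT  vc=[12]
4: 0x31 (blk 12, set 0) → VC-HIT  vc=[2]
5: 0x9 (blk 2, set 0) → VC-HIT  vc=[12]
6: 0x31 (blk 12, set 0) → VC-HIT  vc=[2]
7: 0x8 (blk 2, set 0) → VC-HIT  vc=[12]
8: 0x29 (blk 10, set 0) → MISS  vc=[12, 2]
9: 0x31 (blk 12, set 0) → VC-HIT  vc=[10, 2]
10: 0xb (blk 2, set 0) → VC-HIT  vc=[10, 12]
11: 0xb (blk 2, set 0) → L1-HIT  vc=[10, 12]
12: 0x32 (blk 12, set 0) → VC-HIT  vc=[10, 2]
13: 0x8 (blk 2, set 0) → VC-HIT  vc=[10, 12]

VC = [10, 12]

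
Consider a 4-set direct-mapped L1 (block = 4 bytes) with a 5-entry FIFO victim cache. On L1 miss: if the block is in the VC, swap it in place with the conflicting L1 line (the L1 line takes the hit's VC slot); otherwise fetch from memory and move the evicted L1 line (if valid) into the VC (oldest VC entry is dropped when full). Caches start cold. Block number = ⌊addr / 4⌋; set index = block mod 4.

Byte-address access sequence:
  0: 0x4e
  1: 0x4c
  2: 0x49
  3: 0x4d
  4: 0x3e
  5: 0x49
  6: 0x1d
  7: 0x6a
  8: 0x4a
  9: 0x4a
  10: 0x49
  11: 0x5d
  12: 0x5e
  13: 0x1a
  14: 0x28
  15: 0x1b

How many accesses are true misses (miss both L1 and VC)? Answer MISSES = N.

MISSES = 8

0: 0x4e (blk 19, set 3) → MISS  vc=[]
1: 0x4c (blk 19, set 3) → L1-HIT  vc=[]
2: 0x49 (blk 18, set 2) → MISS  vc=[]
3: 0x4d (blk 19, set 3) → L1-HIT  vc=[]
4: 0x3e (blk 15, set 3) → MISS  vc=[19]
5: 0x49 (blk 18, set 2) → L1-HIT  vc=[19]
6: 0x1d (blk 7, set 3) → MISS  vc=[19, 15]
7: 0x6a (blk 26, set 2) → MISS  vc=[19, 15, 18]
8: 0x4a (blk 18, set 2) → VC-HIT  vc=[19, 15, 26]
9: 0x4a (blk 18, set 2) → L1-HIT  vc=[19, 15, 26]
10: 0x49 (blk 18, set 2) → L1-HIT  vc=[19, 15, 26]
11: 0x5d (blk 23, set 3) → MISS  vc=[19, 15, 26, 7]
12: 0x5e (blk 23, set 3) → L1-HIT  vc=[19, 15, 26, 7]
13: 0x1a (blk 6, set 2) → MISS  vc=[19, 15, 26, 7, 18]
14: 0x28 (blk 10, set 2) → MISS  vc=[15, 26, 7, 18, 6]
15: 0x1b (blk 6, set 2) → VC-HIT  vc=[15, 26, 7, 18, 10]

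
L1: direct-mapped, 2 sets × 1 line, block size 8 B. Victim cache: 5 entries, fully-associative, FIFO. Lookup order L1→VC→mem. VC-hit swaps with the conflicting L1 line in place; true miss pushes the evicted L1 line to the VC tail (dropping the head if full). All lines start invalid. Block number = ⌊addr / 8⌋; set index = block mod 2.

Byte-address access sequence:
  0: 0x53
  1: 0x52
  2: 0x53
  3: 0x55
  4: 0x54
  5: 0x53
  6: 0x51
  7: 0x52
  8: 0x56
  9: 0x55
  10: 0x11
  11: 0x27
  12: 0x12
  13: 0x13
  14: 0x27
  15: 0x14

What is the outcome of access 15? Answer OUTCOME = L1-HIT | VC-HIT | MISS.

  [0] addr=0x53 blk=10 s=0: MISS | VC []
  [1] addr=0x52 blk=10 s=0: L1-HIT | VC []
  [2] addr=0x53 blk=10 s=0: L1-HIT | VC []
  [3] addr=0x55 blk=10 s=0: L1-HIT | VC []
  [4] addr=0x54 blk=10 s=0: L1-HIT | VC []
  [5] addr=0x53 blk=10 s=0: L1-HIT | VC []
  [6] addr=0x51 blk=10 s=0: L1-HIT | VC []
  [7] addr=0x52 blk=10 s=0: L1-HIT | VC []
  [8] addr=0x56 blk=10 s=0: L1-HIT | VC []
  [9] addr=0x55 blk=10 s=0: L1-HIT | VC []
  [10] addr=0x11 blk=2 s=0: MISS | VC [10]
  [11] addr=0x27 blk=4 s=0: MISS | VC [10, 2]
  [12] addr=0x12 blk=2 s=0: VC-HIT | VC [10, 4]
  [13] addr=0x13 blk=2 s=0: L1-HIT | VC [10, 4]
  [14] addr=0x27 blk=4 s=0: VC-HIT | VC [10, 2]
  [15] addr=0x14 blk=2 s=0: VC-HIT | VC [10, 4]

OUTCOME = VC-HIT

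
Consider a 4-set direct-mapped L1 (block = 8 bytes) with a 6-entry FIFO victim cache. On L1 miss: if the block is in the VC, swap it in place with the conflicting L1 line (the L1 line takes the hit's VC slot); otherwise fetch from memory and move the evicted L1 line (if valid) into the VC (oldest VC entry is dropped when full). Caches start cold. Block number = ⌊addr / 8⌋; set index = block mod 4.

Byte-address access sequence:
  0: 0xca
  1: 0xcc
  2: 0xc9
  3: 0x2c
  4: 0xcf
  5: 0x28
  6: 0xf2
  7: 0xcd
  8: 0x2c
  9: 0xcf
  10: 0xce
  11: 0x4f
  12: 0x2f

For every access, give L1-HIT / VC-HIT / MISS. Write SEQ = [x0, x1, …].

#0 0xca→b25/s1 MISS; vc=[]
#1 0xcc→b25/s1 L1-HIT; vc=[]
#2 0xc9→b25/s1 L1-HIT; vc=[]
#3 0x2c→b5/s1 MISS; vc=[25]
#4 0xcf→b25/s1 VC-HIT; vc=[5]
#5 0x28→b5/s1 VC-HIT; vc=[25]
#6 0xf2→b30/s2 MISS; vc=[25]
#7 0xcd→b25/s1 VC-HIT; vc=[5]
#8 0x2c→b5/s1 VC-HIT; vc=[25]
#9 0xcf→b25/s1 VC-HIT; vc=[5]
#10 0xce→b25/s1 L1-HIT; vc=[5]
#11 0x4f→b9/s1 MISS; vc=[5,25]
#12 0x2f→b5/s1 VC-HIT; vc=[9,25]

SEQ = [MISS, L1-HIT, L1-HIT, MISS, VC-HIT, VC-HIT, MISS, VC-HIT, VC-HIT, VC-HIT, L1-HIT, MISS, VC-HIT]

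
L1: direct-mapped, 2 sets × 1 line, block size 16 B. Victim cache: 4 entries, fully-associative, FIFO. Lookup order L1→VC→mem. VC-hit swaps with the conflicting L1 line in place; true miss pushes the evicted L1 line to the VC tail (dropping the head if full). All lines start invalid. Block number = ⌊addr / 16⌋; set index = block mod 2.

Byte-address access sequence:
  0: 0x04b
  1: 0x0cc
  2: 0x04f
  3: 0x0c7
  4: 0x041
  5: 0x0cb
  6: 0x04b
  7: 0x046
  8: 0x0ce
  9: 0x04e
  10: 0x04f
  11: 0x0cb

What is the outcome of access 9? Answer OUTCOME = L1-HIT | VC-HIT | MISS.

OUTCOME = VC-HIT

#0 0x4b→b4/s0 MISS; vc=[]
#1 0xcc→b12/s0 MISS; vc=[4]
#2 0x4f→b4/s0 VC-HIT; vc=[12]
#3 0xc7→b12/s0 VC-HIT; vc=[4]
#4 0x41→b4/s0 VC-HIT; vc=[12]
#5 0xcb→b12/s0 VC-HIT; vc=[4]
#6 0x4b→b4/s0 VC-HIT; vc=[12]
#7 0x46→b4/s0 L1-HIT; vc=[12]
#8 0xce→b12/s0 VC-HIT; vc=[4]
#9 0x4e→b4/s0 VC-HIT; vc=[12]
#10 0x4f→b4/s0 L1-HIT; vc=[12]
#11 0xcb→b12/s0 VC-HIT; vc=[4]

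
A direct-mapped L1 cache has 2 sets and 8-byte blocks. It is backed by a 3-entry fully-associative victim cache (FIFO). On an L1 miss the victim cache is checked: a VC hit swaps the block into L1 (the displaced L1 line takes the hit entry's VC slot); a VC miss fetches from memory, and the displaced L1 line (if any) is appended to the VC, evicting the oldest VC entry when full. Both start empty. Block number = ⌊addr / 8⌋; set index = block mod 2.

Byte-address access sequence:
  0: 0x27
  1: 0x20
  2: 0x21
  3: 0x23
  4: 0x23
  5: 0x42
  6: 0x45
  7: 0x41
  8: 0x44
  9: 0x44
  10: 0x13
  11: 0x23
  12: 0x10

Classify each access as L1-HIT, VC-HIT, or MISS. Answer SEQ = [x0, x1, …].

SEQ = [MISS, L1-HIT, L1-HIT, L1-HIT, L1-HIT, MISS, L1-HIT, L1-HIT, L1-HIT, L1-HIT, MISS, VC-HIT, VC-HIT]

#0 0x27→b4/s0 MISS; vc=[]
#1 0x20→b4/s0 L1-HIT; vc=[]
#2 0x21→b4/s0 L1-HIT; vc=[]
#3 0x23→b4/s0 L1-HIT; vc=[]
#4 0x23→b4/s0 L1-HIT; vc=[]
#5 0x42→b8/s0 MISS; vc=[4]
#6 0x45→b8/s0 L1-HIT; vc=[4]
#7 0x41→b8/s0 L1-HIT; vc=[4]
#8 0x44→b8/s0 L1-HIT; vc=[4]
#9 0x44→b8/s0 L1-HIT; vc=[4]
#10 0x13→b2/s0 MISS; vc=[4,8]
#11 0x23→b4/s0 VC-HIT; vc=[2,8]
#12 0x10→b2/s0 VC-HIT; vc=[4,8]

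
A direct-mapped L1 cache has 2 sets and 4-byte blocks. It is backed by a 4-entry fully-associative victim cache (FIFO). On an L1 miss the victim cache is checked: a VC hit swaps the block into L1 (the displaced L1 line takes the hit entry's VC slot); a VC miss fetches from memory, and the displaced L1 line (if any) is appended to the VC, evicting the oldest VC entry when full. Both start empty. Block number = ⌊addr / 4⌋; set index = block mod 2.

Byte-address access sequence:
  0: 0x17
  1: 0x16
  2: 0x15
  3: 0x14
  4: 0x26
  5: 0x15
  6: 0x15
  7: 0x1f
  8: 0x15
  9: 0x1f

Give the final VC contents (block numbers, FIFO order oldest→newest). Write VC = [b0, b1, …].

#0 0x17→b5/s1 MISS; vc=[]
#1 0x16→b5/s1 L1-HIT; vc=[]
#2 0x15→b5/s1 L1-HIT; vc=[]
#3 0x14→b5/s1 L1-HIT; vc=[]
#4 0x26→b9/s1 MISS; vc=[5]
#5 0x15→b5/s1 VC-HIT; vc=[9]
#6 0x15→b5/s1 L1-HIT; vc=[9]
#7 0x1f→b7/s1 MISS; vc=[9,5]
#8 0x15→b5/s1 VC-HIT; vc=[9,7]
#9 0x1f→b7/s1 VC-HIT; vc=[9,5]

VC = [9, 5]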